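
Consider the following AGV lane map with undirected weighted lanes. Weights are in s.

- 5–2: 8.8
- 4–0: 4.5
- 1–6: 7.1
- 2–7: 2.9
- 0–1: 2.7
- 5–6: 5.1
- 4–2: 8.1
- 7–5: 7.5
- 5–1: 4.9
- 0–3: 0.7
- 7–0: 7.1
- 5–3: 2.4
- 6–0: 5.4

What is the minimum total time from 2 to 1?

12.7 s

Candidate routes:
2 → 7 → 0 → 1: 2.9+7.1+2.7 = 12.7
2 → 5 → 1: 8.8+4.9 = 13.7
2 → 4 → 0 → 1: 8.1+4.5+2.7 = 15.3
2 → 5 → 3 → 0 → 1: 8.8+2.4+0.7+2.7 = 14.6
The minimum is 12.7 s via 2 → 7 → 0 → 1.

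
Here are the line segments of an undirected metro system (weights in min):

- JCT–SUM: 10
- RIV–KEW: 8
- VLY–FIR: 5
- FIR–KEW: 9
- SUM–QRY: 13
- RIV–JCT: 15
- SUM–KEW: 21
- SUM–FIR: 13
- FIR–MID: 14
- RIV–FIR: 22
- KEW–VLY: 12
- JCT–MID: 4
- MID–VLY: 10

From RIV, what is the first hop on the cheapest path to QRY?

Compare a few routes:
RIV–JCT–SUM–QRY: 15+10+13 = 38
RIV–KEW–SUM–QRY: 8+21+13 = 42
RIV–KEW–FIR–SUM–QRY: 8+9+13+13 = 43
Cheapest is RIV–JCT–SUM–QRY at 38 min.
So from RIV the first move is to JCT.

JCT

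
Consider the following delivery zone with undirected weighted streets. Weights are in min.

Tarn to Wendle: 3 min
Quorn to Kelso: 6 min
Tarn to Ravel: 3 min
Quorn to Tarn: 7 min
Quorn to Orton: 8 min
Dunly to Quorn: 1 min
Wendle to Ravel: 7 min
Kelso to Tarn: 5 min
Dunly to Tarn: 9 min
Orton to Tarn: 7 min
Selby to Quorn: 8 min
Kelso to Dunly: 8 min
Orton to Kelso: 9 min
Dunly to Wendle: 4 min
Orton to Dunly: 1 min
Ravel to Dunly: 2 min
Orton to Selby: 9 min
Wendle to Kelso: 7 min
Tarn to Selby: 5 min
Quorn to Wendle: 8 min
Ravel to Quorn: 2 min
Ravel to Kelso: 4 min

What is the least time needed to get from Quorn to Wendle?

Compare a few routes:
Quorn - Ravel - Dunly - Wendle: 2+2+4 = 8
Quorn - Wendle: 8 = 8
Quorn - Ravel - Tarn - Wendle: 2+3+3 = 8
Quorn - Dunly - Wendle: 1+4 = 5
The minimum is 5 min via Quorn - Dunly - Wendle.

5 min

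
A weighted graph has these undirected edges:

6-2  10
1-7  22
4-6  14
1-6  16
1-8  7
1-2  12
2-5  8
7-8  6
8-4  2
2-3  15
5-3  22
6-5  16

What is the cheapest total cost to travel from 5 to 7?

Running Dijkstra from 5:
5: 0
2: 8  (via 5)
6: 16  (via 5)
1: 20  (via 2)
3: 22  (via 5)
8: 27  (via 1)
4: 29  (via 8)
7: 33  (via 8)
Shortest route: 5 → 2 → 1 → 8 → 7 = 33.

33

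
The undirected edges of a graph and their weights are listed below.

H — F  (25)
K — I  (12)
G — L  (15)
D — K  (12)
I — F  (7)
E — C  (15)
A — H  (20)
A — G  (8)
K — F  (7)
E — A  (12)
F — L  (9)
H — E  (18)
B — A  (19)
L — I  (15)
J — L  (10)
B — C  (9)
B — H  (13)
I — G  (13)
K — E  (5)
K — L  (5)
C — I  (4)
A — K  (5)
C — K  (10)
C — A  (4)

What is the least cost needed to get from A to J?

20

Settle nodes by increasing distance from A:
A: 0
C: 4  (via A)
K: 5  (via A)
G: 8  (via A)
I: 8  (via C)
E: 10  (via K)
L: 10  (via K)
F: 12  (via K)
B: 13  (via C)
D: 17  (via K)
H: 20  (via A)
J: 20  (via L)
Shortest route: A–K–L–J = 20.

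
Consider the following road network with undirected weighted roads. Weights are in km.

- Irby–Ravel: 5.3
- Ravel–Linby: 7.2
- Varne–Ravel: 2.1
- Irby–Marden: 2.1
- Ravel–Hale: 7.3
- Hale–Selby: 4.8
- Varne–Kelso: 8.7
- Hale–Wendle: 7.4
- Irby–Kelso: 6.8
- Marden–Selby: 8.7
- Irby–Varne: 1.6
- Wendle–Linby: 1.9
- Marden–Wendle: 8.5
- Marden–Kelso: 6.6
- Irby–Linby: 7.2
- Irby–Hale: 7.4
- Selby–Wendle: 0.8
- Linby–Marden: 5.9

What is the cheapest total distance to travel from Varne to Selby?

11.5 km

Compare a few routes:
Varne → Irby → Linby → Wendle → Selby: 1.6+7.2+1.9+0.8 = 11.5
Varne → Ravel → Linby → Wendle → Selby: 2.1+7.2+1.9+0.8 = 12
Varne → Irby → Marden → Linby → Wendle → Selby: 1.6+2.1+5.9+1.9+0.8 = 12.3
Varne → Irby → Marden → Selby: 1.6+2.1+8.7 = 12.4
Cheapest is Varne → Irby → Linby → Wendle → Selby at 11.5 km.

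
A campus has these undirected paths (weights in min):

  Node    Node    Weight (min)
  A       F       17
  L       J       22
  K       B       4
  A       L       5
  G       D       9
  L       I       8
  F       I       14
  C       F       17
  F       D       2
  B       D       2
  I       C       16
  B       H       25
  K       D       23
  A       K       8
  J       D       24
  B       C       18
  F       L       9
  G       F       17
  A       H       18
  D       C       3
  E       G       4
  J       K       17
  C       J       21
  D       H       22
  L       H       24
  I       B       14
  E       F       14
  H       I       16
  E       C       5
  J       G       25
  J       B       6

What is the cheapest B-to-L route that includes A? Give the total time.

17 min

Best B to A: B → K → A costing 12
Shortest A→L: A → L = 5
Total via A: 12 + 5 = 17 min.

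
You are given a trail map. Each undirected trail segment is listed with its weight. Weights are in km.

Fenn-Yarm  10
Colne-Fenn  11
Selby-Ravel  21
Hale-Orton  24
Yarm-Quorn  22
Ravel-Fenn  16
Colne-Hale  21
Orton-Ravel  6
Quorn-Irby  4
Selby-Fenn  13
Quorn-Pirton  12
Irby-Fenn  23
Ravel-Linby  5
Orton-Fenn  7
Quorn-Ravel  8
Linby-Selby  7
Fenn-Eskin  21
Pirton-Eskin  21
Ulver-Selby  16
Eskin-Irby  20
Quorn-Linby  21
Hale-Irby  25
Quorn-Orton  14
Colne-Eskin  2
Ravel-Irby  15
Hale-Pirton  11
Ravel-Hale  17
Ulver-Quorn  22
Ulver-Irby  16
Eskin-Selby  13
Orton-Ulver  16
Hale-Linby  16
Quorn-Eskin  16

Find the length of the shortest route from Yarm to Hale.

40 km

Compare a few routes:
Yarm–Fenn–Ravel–Hale: 10+16+17 = 43
Yarm–Fenn–Orton–Hale: 10+7+24 = 41
Yarm–Fenn–Colne–Hale: 10+11+21 = 42
Yarm–Fenn–Orton–Ravel–Hale: 10+7+6+17 = 40
The minimum is 40 km via Yarm–Fenn–Orton–Ravel–Hale.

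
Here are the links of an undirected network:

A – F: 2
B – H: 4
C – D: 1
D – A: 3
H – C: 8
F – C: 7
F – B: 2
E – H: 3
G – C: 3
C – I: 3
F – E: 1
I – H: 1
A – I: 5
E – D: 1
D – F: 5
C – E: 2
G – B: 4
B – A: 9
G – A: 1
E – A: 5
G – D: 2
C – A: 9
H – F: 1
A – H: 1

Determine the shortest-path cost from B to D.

Enumerating some paths:
B → G → D: 4+2 = 6
B → F → E → D: 2+1+1 = 4
B → F → E → C → D: 2+1+2+1 = 6
B → F → H → A → D: 2+1+1+3 = 7
Cheapest is B → F → E → D at 4.

4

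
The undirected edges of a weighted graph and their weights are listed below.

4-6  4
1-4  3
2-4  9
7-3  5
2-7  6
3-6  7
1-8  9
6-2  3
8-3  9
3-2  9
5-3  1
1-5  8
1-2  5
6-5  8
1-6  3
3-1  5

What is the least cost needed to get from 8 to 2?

14

Compare a few routes:
8–1–2: 9+5 = 14
8–1–6–2: 9+3+3 = 15
Cheapest is 8–1–2 at 14.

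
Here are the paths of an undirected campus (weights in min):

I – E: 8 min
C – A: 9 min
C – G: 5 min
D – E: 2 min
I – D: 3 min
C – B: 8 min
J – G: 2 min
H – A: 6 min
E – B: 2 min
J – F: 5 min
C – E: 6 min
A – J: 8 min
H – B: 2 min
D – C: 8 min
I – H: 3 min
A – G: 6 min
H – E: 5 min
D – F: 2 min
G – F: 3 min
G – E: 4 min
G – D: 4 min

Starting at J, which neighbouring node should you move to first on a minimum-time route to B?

G

Candidate routes:
J - F - D - E - B: 5+2+2+2 = 11
J - G - E - B: 2+4+2 = 8
J - G - D - E - B: 2+4+2+2 = 10
The minimum is 8 min via J - G - E - B.
So from J the first move is to G.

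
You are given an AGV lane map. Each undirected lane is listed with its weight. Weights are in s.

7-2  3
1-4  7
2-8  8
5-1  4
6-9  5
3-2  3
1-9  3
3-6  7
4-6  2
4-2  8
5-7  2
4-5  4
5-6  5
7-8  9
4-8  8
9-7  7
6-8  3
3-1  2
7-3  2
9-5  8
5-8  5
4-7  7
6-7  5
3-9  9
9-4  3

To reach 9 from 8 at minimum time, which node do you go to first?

6

Enumerating some paths:
8–4–9: 8+3 = 11
8–6–9: 3+5 = 8
Cheapest is 8–6–9 at 8 s.
So from 8 the first move is to 6.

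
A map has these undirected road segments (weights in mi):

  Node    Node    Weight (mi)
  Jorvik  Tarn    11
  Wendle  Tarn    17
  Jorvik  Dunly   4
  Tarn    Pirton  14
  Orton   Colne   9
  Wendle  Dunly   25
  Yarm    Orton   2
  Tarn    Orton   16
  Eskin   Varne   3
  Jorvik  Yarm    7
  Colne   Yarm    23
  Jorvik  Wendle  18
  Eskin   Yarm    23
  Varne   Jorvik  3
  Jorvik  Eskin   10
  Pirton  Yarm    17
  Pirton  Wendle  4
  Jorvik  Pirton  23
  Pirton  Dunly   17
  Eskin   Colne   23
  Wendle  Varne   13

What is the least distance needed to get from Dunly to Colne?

Settle nodes by increasing distance from Dunly:
Dunly: 0
Jorvik: 4  (via Dunly)
Varne: 7  (via Jorvik)
Eskin: 10  (via Varne)
Yarm: 11  (via Jorvik)
Orton: 13  (via Yarm)
Tarn: 15  (via Jorvik)
Pirton: 17  (via Dunly)
Wendle: 20  (via Varne)
Colne: 22  (via Orton)
Shortest route: Dunly → Jorvik → Yarm → Orton → Colne = 22 mi.

22 mi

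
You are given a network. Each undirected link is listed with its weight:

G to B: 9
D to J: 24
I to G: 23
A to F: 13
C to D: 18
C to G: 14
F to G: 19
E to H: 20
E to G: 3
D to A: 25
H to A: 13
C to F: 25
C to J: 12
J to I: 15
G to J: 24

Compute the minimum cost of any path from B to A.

41

Settle nodes by increasing distance from B:
B: 0
G: 9  (via B)
E: 12  (via G)
C: 23  (via G)
F: 28  (via G)
H: 32  (via E)
I: 32  (via G)
J: 33  (via G)
A: 41  (via F)
Shortest route: B → G → F → A = 41.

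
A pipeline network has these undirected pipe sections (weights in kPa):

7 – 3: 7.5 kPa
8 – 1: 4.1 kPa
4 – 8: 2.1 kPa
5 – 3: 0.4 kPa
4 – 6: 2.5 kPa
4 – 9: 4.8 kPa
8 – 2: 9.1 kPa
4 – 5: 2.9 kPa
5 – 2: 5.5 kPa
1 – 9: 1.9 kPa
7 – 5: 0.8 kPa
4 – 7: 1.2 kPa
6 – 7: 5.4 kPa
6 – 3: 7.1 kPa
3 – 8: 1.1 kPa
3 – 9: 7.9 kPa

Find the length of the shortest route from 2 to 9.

Enumerating some paths:
2 - 5 - 3 - 9: 5.5+0.4+7.9 = 13.8
2 - 5 - 4 - 9: 5.5+2.9+4.8 = 13.2
2 - 5 - 7 - 4 - 9: 5.5+0.8+1.2+4.8 = 12.3
2 - 5 - 3 - 8 - 1 - 9: 5.5+0.4+1.1+4.1+1.9 = 13
The minimum is 12.3 kPa via 2 - 5 - 7 - 4 - 9.

12.3 kPa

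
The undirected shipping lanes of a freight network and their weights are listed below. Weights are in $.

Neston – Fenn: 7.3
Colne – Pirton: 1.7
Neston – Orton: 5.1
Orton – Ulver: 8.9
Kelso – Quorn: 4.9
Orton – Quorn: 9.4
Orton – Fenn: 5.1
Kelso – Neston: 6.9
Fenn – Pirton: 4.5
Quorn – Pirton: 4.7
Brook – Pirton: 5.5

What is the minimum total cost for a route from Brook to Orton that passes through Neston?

$22.4

Best Brook to Neston: Brook–Pirton–Fenn–Neston costing 17.3
Shortest Neston→Orton: Neston–Orton = 5.1
Total via Neston: 17.3 + 5.1 = $22.4.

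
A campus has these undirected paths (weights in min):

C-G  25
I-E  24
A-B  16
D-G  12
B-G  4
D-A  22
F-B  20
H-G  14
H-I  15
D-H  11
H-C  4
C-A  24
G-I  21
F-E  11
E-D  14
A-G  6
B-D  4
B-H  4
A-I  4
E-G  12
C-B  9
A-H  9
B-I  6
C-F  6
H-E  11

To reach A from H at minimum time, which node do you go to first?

Enumerating some paths:
H–B–I–A: 4+6+4 = 14
H–B–G–A: 4+4+6 = 14
H–I–A: 15+4 = 19
H–A: 9 = 9
The minimum is 9 min via H–A.
So from H the first move is to A.

A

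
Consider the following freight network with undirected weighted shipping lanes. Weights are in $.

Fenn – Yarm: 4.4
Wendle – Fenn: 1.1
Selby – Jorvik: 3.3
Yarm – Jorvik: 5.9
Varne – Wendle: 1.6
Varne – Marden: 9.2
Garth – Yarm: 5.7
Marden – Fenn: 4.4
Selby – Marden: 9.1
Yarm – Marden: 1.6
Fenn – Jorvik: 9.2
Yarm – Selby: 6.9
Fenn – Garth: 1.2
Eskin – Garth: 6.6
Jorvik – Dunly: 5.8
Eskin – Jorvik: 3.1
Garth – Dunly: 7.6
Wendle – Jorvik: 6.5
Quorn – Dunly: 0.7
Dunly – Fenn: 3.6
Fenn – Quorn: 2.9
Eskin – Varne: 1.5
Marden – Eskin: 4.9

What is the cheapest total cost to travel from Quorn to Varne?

$5.6

Shortest distances from Quorn:
Quorn: 0
Dunly: 0.7  (via Quorn)
Fenn: 2.9  (via Quorn)
Wendle: 4  (via Fenn)
Garth: 4.1  (via Fenn)
Varne: 5.6  (via Wendle)
Shortest route: Quorn–Fenn–Wendle–Varne = $5.6.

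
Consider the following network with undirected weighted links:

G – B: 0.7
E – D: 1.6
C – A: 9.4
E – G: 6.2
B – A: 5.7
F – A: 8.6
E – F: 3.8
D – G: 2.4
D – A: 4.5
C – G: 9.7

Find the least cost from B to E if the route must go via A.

Best B to A: B → A costing 5.7
Shortest A→E: A → D → E = 6.1
Total via A: 5.7 + 6.1 = 11.8.

11.8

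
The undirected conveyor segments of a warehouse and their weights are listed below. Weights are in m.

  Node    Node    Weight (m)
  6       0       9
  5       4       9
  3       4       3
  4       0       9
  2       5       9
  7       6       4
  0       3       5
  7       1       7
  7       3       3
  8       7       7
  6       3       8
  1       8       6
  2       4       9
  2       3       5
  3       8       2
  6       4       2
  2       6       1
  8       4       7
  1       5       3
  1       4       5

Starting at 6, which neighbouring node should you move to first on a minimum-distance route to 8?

Enumerating some paths:
6–2–3–8: 1+5+2 = 8
6–4–3–8: 2+3+2 = 7
Cheapest is 6–4–3–8 at 7 m.
So from 6 the first move is to 4.

4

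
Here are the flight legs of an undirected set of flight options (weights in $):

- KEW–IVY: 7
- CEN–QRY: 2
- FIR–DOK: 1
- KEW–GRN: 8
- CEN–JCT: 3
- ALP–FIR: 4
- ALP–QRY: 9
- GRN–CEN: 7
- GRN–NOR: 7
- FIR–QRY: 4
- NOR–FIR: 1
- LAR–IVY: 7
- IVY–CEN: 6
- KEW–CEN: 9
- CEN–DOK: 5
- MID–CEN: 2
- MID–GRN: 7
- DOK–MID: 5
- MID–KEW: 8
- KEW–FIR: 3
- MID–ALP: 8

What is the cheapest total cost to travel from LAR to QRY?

$15

Candidate routes:
LAR → IVY → CEN → DOK → FIR → QRY: 7+6+5+1+4 = 23
LAR → IVY → CEN → QRY: 7+6+2 = 15
LAR → IVY → KEW → FIR → QRY: 7+7+3+4 = 21
LAR → IVY → KEW → FIR → DOK → CEN → QRY: 7+7+3+1+5+2 = 25
Cheapest is LAR → IVY → CEN → QRY at $15.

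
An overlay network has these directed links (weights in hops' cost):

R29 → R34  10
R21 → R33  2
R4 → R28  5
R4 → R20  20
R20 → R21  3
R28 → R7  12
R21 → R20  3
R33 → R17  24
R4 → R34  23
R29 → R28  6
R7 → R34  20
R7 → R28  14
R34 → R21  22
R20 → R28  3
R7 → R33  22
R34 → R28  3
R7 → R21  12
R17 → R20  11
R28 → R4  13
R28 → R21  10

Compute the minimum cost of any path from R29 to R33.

Enumerating some paths:
R29–R28–R21–R33: 6+10+2 = 18
R29–R34–R28–R21–R33: 10+3+10+2 = 25
The minimum is 18 hops' cost via R29–R28–R21–R33.

18 hops' cost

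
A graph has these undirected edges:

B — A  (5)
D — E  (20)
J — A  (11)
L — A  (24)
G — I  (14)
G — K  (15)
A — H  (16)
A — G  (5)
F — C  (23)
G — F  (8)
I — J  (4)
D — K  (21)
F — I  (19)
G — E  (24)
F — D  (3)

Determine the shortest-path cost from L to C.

Running Dijkstra from L:
L: 0
A: 24  (via L)
B: 29  (via A)
G: 29  (via A)
J: 35  (via A)
F: 37  (via G)
I: 39  (via J)
D: 40  (via F)
H: 40  (via A)
K: 44  (via G)
E: 53  (via G)
C: 60  (via F)
Shortest route: L → A → G → F → C = 60.

60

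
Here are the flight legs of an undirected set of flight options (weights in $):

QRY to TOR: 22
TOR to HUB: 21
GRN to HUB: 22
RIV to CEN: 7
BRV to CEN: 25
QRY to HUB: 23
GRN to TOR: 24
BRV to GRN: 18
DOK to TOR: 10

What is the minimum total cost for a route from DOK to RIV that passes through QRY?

Shortest DOK→QRY: DOK–TOR–QRY = 32
Best QRY to RIV: QRY–HUB–GRN–BRV–CEN–RIV costing 95
Total via QRY: 32 + 95 = $127.

$127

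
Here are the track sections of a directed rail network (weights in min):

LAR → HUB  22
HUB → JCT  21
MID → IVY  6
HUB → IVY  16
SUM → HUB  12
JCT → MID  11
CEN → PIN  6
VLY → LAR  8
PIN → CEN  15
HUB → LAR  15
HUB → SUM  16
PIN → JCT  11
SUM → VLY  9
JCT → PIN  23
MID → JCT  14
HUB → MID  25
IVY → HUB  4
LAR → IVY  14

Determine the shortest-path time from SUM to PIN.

Settle nodes by increasing distance from SUM:
SUM: 0
VLY: 9  (via SUM)
HUB: 12  (via SUM)
LAR: 17  (via VLY)
IVY: 28  (via HUB)
JCT: 33  (via HUB)
MID: 37  (via HUB)
PIN: 56  (via JCT)
Shortest route: SUM–HUB–JCT–PIN = 56 min.

56 min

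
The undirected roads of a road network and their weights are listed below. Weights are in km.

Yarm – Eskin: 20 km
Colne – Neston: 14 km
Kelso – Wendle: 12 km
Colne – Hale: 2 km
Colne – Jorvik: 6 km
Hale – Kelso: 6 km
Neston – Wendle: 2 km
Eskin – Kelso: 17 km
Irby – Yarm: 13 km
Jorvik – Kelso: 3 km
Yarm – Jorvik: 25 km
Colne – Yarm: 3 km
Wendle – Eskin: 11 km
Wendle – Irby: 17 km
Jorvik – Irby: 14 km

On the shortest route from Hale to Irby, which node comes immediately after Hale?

Compare a few routes:
Hale–Colne–Jorvik–Irby: 2+6+14 = 22
Hale–Colne–Yarm–Irby: 2+3+13 = 18
Cheapest is Hale–Colne–Yarm–Irby at 18 km.
So from Hale the first move is to Colne.

Colne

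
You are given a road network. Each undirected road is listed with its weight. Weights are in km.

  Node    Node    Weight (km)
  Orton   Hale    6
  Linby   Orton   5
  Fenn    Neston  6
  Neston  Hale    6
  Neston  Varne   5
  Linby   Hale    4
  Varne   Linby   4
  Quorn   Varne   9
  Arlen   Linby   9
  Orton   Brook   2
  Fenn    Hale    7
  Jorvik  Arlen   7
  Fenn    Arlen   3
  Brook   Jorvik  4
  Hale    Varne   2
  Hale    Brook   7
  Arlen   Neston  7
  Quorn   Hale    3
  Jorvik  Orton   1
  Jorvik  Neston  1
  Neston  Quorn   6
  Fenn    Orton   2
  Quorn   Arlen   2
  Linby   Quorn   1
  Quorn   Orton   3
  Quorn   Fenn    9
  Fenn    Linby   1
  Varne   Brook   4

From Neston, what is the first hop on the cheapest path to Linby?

Jorvik

Compare a few routes:
Neston - Jorvik - Orton - Quorn - Linby: 1+1+3+1 = 6
Neston - Jorvik - Orton - Fenn - Linby: 1+1+2+1 = 5
Cheapest is Neston - Jorvik - Orton - Fenn - Linby at 5 km.
So from Neston the first move is to Jorvik.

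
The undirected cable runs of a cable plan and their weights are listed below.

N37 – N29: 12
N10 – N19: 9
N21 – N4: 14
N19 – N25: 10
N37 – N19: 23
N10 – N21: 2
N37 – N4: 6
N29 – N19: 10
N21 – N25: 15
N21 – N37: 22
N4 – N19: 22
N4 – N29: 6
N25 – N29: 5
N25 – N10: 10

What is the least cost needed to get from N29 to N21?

Candidate routes:
N29 - N25 - N10 - N21: 5+10+2 = 17
N29 - N4 - N21: 6+14 = 20
N29 - N25 - N21: 5+15 = 20
Cheapest is N29 - N25 - N10 - N21 at 17.

17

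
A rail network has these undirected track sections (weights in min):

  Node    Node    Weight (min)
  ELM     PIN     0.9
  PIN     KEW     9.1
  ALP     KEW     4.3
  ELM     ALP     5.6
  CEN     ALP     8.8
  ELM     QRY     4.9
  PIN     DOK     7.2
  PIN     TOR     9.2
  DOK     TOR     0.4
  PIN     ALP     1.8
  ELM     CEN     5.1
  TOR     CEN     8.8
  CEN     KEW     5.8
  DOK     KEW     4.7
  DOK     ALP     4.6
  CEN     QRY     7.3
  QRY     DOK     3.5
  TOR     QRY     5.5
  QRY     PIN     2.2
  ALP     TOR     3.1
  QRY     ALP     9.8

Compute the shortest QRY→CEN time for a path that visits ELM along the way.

Best QRY to ELM: QRY–PIN–ELM costing 3.1
Best ELM to CEN: ELM–CEN costing 5.1
Total via ELM: 3.1 + 5.1 = 8.2 min.

8.2 min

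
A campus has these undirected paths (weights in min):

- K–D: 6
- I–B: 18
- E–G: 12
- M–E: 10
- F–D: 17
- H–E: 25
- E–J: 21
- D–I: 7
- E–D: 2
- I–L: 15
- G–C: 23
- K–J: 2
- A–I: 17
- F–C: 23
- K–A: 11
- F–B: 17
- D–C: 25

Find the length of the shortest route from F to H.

Candidate routes:
F–B–I–D–E–H: 17+18+7+2+25 = 69
F–D–E–H: 17+2+25 = 44
Cheapest is F–D–E–H at 44 min.

44 min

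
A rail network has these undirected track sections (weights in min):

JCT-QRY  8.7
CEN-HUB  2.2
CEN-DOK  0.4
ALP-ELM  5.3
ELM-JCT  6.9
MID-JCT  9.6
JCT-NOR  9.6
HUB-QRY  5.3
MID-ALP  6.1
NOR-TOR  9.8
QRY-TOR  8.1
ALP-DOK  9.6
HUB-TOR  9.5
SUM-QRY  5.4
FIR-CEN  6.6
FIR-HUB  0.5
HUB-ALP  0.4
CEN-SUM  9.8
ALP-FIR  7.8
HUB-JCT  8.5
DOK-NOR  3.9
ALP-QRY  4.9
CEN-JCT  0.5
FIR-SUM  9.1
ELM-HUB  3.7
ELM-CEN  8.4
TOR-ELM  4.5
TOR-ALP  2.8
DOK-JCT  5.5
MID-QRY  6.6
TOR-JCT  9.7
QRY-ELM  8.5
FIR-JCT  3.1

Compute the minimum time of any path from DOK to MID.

Shortest distances from DOK:
DOK: 0
CEN: 0.4  (via DOK)
JCT: 0.9  (via CEN)
HUB: 2.6  (via CEN)
ALP: 3  (via HUB)
FIR: 3.1  (via HUB)
NOR: 3.9  (via DOK)
TOR: 5.8  (via ALP)
ELM: 6.3  (via HUB)
QRY: 7.9  (via HUB)
MID: 9.1  (via ALP)
Shortest route: DOK–CEN–HUB–ALP–MID = 9.1 min.

9.1 min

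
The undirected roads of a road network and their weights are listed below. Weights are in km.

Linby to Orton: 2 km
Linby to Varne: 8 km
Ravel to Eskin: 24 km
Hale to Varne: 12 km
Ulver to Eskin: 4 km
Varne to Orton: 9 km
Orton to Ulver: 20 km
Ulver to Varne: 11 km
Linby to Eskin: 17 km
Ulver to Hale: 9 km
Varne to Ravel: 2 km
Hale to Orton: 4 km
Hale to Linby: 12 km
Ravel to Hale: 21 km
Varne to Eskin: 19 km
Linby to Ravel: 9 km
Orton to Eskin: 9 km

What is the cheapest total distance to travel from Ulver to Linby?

Settle nodes by increasing distance from Ulver:
Ulver: 0
Eskin: 4  (via Ulver)
Hale: 9  (via Ulver)
Varne: 11  (via Ulver)
Ravel: 13  (via Varne)
Orton: 13  (via Eskin)
Linby: 15  (via Orton)
Shortest route: Ulver–Eskin–Orton–Linby = 15 km.

15 km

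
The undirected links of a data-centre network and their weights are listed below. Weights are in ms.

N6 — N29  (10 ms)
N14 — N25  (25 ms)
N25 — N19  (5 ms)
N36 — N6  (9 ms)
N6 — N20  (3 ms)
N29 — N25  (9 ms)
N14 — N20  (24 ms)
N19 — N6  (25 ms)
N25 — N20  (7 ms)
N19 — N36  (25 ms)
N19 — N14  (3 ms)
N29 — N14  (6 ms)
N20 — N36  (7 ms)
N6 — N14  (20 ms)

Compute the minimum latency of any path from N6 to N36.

9 ms

Compare a few routes:
N6 → N20 → N36: 3+7 = 10
N6 → N36: 9 = 9
The minimum is 9 ms via N6 → N36.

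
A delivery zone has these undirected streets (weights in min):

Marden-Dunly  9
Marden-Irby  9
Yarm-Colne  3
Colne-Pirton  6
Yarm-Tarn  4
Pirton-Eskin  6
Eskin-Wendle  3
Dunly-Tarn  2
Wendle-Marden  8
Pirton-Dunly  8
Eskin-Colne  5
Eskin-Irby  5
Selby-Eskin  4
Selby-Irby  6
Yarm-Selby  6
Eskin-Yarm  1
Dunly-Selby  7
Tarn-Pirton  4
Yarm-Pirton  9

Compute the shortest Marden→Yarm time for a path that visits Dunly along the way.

Shortest Marden→Dunly: Marden–Dunly = 9
Shortest Dunly→Yarm: Dunly–Tarn–Yarm = 6
Total via Dunly: 9 + 6 = 15 min.

15 min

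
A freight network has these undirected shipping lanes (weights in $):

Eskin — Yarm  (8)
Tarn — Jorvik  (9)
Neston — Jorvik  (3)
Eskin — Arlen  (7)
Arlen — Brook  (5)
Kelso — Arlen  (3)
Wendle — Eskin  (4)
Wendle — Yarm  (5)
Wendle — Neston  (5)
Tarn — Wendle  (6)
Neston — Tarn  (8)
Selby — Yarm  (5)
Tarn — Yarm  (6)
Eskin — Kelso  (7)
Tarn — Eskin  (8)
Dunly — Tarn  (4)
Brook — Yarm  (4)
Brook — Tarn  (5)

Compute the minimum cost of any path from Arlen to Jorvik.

Compare a few routes:
Arlen–Brook–Tarn–Neston–Jorvik: 5+5+8+3 = 21
Arlen–Brook–Tarn–Jorvik: 5+5+9 = 19
Cheapest is Arlen–Brook–Tarn–Jorvik at $19.

$19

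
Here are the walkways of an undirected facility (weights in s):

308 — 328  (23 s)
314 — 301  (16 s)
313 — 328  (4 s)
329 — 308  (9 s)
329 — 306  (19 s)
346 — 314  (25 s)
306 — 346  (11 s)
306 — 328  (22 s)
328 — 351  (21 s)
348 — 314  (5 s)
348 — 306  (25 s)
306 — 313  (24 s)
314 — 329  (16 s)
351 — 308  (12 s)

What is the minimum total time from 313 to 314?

52 s

Candidate routes:
313–306–348–314: 24+25+5 = 54
313–328–308–329–314: 4+23+9+16 = 52
The minimum is 52 s via 313–328–308–329–314.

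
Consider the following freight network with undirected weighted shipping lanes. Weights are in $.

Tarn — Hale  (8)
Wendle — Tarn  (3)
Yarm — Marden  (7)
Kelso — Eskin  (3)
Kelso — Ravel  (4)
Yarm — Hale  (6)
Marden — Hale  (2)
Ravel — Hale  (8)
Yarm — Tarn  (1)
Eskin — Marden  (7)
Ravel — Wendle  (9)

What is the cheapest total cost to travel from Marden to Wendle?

$11

Settle nodes by increasing distance from Marden:
Marden: 0
Hale: 2  (via Marden)
Eskin: 7  (via Marden)
Yarm: 7  (via Marden)
Tarn: 8  (via Yarm)
Kelso: 10  (via Eskin)
Ravel: 10  (via Hale)
Wendle: 11  (via Tarn)
Shortest route: Marden–Yarm–Tarn–Wendle = $11.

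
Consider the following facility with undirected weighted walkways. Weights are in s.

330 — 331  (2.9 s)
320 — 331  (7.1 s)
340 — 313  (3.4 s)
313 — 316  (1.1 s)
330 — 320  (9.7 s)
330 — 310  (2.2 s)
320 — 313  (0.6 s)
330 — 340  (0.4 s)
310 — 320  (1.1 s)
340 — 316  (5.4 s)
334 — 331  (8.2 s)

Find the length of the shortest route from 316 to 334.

16 s

Enumerating some paths:
316 → 313 → 340 → 330 → 331 → 334: 1.1+3.4+0.4+2.9+8.2 = 16
316 → 313 → 320 → 310 → 330 → 331 → 334: 1.1+0.6+1.1+2.2+2.9+8.2 = 16.1
The minimum is 16 s via 316 → 313 → 340 → 330 → 331 → 334.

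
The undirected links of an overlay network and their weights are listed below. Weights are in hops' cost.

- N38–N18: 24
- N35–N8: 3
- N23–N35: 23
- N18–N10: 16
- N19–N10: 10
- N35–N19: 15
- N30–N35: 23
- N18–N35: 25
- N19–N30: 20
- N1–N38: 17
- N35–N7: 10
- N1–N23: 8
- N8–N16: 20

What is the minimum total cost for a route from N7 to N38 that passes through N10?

75 hops' cost

Shortest N7→N10: N7–N35–N19–N10 = 35
Best N10 to N38: N10–N18–N38 costing 40
Total via N10: 35 + 40 = 75 hops' cost.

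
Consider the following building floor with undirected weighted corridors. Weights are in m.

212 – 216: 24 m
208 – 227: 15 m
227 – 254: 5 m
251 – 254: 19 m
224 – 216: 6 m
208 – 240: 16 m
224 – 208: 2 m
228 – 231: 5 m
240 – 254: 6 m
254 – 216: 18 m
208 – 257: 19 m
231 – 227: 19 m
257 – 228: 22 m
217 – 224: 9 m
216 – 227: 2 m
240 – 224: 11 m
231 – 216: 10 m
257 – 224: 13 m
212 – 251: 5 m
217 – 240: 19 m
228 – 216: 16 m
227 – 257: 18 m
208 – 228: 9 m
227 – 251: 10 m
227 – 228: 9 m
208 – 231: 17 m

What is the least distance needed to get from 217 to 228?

Compare a few routes:
217 → 224 → 216 → 227 → 228: 9+6+2+9 = 26
217 → 224 → 216 → 228: 9+6+16 = 31
217 → 224 → 208 → 228: 9+2+9 = 20
217 → 224 → 216 → 231 → 228: 9+6+10+5 = 30
Cheapest is 217 → 224 → 208 → 228 at 20 m.

20 m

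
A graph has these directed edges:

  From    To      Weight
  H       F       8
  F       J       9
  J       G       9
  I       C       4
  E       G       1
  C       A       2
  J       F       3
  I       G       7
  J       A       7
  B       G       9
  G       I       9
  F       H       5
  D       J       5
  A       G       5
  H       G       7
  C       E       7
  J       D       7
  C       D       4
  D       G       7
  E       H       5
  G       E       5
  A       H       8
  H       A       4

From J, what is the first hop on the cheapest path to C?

G

Compare a few routes:
J - F - H - G - I - C: 3+5+7+9+4 = 28
J - G - I - C: 9+9+4 = 22
J - D - G - I - C: 7+7+9+4 = 27
J - A - G - I - C: 7+5+9+4 = 25
The minimum is 22 via J - G - I - C.
So from J the first move is to G.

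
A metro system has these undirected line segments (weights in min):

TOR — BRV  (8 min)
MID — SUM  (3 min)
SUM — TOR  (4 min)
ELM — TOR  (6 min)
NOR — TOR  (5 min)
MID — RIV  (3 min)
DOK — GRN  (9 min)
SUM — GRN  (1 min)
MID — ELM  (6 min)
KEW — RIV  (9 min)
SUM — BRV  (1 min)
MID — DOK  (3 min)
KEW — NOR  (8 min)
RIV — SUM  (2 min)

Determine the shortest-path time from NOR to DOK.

15 min

Settle nodes by increasing distance from NOR:
NOR: 0
TOR: 5  (via NOR)
KEW: 8  (via NOR)
SUM: 9  (via TOR)
GRN: 10  (via SUM)
BRV: 10  (via SUM)
ELM: 11  (via TOR)
RIV: 11  (via SUM)
MID: 12  (via SUM)
DOK: 15  (via MID)
Shortest route: NOR → TOR → SUM → MID → DOK = 15 min.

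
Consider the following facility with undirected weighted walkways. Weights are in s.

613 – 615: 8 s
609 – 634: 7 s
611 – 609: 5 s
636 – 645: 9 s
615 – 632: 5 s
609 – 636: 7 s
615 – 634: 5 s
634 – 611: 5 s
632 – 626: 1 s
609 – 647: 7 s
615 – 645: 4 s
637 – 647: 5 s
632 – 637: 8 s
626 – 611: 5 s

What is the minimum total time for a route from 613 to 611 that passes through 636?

33 s

Shortest 613→636: 613 → 615 → 645 → 636 = 21
Best 636 to 611: 636 → 609 → 611 costing 12
Total via 636: 21 + 12 = 33 s.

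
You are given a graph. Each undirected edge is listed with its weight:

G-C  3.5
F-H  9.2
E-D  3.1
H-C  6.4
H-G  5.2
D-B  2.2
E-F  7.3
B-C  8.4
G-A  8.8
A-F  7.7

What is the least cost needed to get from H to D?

17

Compare a few routes:
H - G - C - B - D: 5.2+3.5+8.4+2.2 = 19.3
H - C - B - D: 6.4+8.4+2.2 = 17
H - F - E - D: 9.2+7.3+3.1 = 19.6
The minimum is 17 via H - C - B - D.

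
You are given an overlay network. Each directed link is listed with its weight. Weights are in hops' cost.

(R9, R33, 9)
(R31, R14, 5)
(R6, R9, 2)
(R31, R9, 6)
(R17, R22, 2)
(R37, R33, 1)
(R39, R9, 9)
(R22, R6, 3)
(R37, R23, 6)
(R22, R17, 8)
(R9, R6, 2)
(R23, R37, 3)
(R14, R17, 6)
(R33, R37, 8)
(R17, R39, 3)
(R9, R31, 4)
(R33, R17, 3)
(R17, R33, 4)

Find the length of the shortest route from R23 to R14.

Settle nodes by increasing distance from R23:
R23: 0
R37: 3  (via R23)
R33: 4  (via R37)
R17: 7  (via R33)
R22: 9  (via R17)
R39: 10  (via R17)
R6: 12  (via R22)
R9: 14  (via R6)
R31: 18  (via R9)
R14: 23  (via R31)
Shortest route: R23–R37–R33–R17–R22–R6–R9–R31–R14 = 23 hops' cost.

23 hops' cost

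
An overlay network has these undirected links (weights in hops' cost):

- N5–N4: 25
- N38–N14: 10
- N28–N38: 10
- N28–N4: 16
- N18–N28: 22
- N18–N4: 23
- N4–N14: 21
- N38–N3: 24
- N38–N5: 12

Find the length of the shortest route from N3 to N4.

50 hops' cost

Candidate routes:
N3 → N38 → N14 → N4: 24+10+21 = 55
N3 → N38 → N5 → N4: 24+12+25 = 61
N3 → N38 → N28 → N4: 24+10+16 = 50
Cheapest is N3 → N38 → N28 → N4 at 50 hops' cost.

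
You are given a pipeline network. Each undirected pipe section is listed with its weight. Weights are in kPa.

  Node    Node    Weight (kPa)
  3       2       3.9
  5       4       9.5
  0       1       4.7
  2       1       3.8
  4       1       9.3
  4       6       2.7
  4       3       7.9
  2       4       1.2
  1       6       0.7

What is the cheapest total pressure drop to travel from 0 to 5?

17.6 kPa

Shortest distances from 0:
0: 0
1: 4.7  (via 0)
6: 5.4  (via 1)
4: 8.1  (via 6)
2: 8.5  (via 1)
3: 12.4  (via 2)
5: 17.6  (via 4)
Shortest route: 0–1–6–4–5 = 17.6 kPa.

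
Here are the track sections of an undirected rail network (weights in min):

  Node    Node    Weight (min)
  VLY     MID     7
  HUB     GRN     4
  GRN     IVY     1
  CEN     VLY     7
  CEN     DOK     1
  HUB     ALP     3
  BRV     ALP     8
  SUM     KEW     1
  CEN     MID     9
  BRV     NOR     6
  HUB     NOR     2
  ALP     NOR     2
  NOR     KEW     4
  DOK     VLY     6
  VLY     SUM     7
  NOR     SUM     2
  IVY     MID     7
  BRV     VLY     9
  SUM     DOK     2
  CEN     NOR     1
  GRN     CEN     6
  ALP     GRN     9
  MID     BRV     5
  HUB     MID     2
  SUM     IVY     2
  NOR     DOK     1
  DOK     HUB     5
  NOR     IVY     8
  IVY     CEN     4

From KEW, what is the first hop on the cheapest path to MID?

SUM

Candidate routes:
KEW - SUM - NOR - HUB - MID: 1+2+2+2 = 7
KEW - NOR - HUB - MID: 4+2+2 = 8
KEW - SUM - DOK - NOR - HUB - MID: 1+2+1+2+2 = 8
KEW - SUM - DOK - CEN - NOR - HUB - MID: 1+2+1+1+2+2 = 9
Cheapest is KEW - SUM - NOR - HUB - MID at 7 min.
So from KEW the first move is to SUM.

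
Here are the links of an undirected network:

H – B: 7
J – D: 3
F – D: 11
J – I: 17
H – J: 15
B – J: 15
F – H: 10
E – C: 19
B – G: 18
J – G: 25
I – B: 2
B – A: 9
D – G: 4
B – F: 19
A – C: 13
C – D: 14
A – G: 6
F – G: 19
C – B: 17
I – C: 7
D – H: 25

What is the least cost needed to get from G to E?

37

Enumerating some paths:
G - A - B - I - C - E: 6+9+2+7+19 = 43
G - D - C - E: 4+14+19 = 37
G - A - C - E: 6+13+19 = 38
G - B - I - C - E: 18+2+7+19 = 46
Cheapest is G - D - C - E at 37.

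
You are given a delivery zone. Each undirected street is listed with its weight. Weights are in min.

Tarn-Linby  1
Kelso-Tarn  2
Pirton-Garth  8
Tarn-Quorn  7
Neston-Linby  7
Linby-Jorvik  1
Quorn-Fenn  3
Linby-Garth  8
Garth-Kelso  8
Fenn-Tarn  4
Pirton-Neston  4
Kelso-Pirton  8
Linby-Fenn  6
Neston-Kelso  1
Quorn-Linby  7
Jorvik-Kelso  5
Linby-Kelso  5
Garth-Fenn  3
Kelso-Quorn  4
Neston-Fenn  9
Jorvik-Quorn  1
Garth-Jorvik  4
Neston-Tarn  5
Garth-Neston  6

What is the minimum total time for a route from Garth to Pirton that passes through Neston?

Best Garth to Neston: Garth–Neston costing 6
Best Neston to Pirton: Neston–Pirton costing 4
Total via Neston: 6 + 4 = 10 min.

10 min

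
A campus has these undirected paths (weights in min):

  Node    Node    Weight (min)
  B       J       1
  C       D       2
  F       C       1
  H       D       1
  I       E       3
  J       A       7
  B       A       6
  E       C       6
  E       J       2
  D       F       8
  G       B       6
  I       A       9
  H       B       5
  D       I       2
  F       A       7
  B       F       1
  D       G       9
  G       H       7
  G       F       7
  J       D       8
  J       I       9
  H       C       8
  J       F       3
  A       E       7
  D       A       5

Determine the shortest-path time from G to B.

6 min

Running Dijkstra from G:
G: 0
B: 6  (via G)
Shortest route: G–B = 6 min.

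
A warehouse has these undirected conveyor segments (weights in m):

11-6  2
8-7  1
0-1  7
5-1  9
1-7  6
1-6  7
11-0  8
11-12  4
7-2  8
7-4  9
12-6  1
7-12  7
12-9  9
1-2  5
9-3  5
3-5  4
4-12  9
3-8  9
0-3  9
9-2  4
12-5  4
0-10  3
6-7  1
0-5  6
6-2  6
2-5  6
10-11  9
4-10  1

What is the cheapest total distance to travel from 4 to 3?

13 m

Shortest distances from 4:
4: 0
10: 1  (via 4)
0: 4  (via 10)
7: 9  (via 4)
12: 9  (via 4)
5: 10  (via 0)
6: 10  (via 7)
8: 10  (via 7)
11: 10  (via 10)
1: 11  (via 0)
3: 13  (via 0)
Shortest route: 4 → 10 → 0 → 3 = 13 m.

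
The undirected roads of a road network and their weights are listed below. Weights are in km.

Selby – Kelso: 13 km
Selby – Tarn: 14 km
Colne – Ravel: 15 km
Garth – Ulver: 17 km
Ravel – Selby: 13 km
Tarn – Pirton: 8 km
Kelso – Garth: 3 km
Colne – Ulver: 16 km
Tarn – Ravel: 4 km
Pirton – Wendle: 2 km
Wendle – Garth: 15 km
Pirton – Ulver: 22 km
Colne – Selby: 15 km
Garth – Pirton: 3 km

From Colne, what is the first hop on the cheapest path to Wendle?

Enumerating some paths:
Colne → Ravel → Tarn → Pirton → Wendle: 15+4+8+2 = 29
Colne → Selby → Kelso → Garth → Pirton → Wendle: 15+13+3+3+2 = 36
The minimum is 29 km via Colne → Ravel → Tarn → Pirton → Wendle.
So from Colne the first move is to Ravel.

Ravel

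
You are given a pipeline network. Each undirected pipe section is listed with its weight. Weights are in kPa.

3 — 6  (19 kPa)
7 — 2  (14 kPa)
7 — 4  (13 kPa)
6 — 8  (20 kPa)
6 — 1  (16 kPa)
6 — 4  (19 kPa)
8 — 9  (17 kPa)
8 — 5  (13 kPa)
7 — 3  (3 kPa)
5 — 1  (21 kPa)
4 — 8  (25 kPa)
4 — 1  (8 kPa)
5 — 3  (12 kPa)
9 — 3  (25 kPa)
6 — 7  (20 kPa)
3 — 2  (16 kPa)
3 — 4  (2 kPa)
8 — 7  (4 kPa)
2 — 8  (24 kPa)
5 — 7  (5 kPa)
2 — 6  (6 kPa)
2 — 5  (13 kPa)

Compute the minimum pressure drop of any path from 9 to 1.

34 kPa

Running Dijkstra from 9:
9: 0
8: 17  (via 9)
7: 21  (via 8)
3: 24  (via 7)
4: 26  (via 3)
5: 26  (via 7)
1: 34  (via 4)
Shortest route: 9 → 8 → 7 → 3 → 4 → 1 = 34 kPa.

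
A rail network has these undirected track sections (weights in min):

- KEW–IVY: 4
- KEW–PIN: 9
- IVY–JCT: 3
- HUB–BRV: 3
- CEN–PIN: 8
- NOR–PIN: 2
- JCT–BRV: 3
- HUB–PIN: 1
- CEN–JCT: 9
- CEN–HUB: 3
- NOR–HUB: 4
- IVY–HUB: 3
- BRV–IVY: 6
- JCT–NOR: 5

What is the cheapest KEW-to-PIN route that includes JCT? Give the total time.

Shortest KEW→JCT: KEW–IVY–JCT = 7
Shortest JCT→PIN: JCT–NOR–PIN = 7
Total via JCT: 7 + 7 = 14 min.

14 min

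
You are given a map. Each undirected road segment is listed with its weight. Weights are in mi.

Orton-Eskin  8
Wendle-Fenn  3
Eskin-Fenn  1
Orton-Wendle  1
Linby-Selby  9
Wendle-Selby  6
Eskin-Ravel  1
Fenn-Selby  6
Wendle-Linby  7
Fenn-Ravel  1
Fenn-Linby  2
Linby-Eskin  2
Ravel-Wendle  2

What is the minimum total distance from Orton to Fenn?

4 mi

Settle nodes by increasing distance from Orton:
Orton: 0
Wendle: 1  (via Orton)
Ravel: 3  (via Wendle)
Eskin: 4  (via Ravel)
Fenn: 4  (via Wendle)
Shortest route: Orton → Wendle → Fenn = 4 mi.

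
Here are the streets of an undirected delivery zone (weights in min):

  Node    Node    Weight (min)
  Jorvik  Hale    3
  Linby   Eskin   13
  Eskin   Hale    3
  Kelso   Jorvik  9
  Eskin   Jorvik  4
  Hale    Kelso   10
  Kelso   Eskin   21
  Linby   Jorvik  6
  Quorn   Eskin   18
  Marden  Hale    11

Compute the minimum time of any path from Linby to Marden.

Running Dijkstra from Linby:
Linby: 0
Jorvik: 6  (via Linby)
Hale: 9  (via Jorvik)
Eskin: 10  (via Jorvik)
Kelso: 15  (via Jorvik)
Marden: 20  (via Hale)
Shortest route: Linby → Jorvik → Hale → Marden = 20 min.

20 min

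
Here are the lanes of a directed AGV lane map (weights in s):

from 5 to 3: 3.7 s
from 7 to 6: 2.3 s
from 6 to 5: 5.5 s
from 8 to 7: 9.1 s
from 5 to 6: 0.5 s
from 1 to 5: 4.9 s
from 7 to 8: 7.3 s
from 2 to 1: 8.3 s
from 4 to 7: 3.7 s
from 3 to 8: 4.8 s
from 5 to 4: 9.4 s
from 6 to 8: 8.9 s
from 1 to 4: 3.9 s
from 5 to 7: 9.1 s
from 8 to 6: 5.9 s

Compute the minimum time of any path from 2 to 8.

Compare a few routes:
2 - 1 - 4 - 7 - 8: 8.3+3.9+3.7+7.3 = 23.2
2 - 1 - 5 - 3 - 8: 8.3+4.9+3.7+4.8 = 21.7
2 - 1 - 5 - 6 - 8: 8.3+4.9+0.5+8.9 = 22.6
The minimum is 21.7 s via 2 - 1 - 5 - 3 - 8.

21.7 s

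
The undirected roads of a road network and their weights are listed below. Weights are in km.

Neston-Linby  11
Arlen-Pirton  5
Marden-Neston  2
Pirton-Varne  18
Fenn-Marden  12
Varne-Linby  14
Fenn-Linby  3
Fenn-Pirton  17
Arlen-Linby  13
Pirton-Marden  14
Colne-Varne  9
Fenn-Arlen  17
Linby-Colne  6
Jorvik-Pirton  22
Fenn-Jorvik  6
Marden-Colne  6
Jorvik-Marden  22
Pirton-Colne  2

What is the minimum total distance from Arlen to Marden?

13 km

Compare a few routes:
Arlen → Pirton → Marden: 5+14 = 19
Arlen → Linby → Colne → Marden: 13+6+6 = 25
Arlen → Pirton → Colne → Marden: 5+2+6 = 13
The minimum is 13 km via Arlen → Pirton → Colne → Marden.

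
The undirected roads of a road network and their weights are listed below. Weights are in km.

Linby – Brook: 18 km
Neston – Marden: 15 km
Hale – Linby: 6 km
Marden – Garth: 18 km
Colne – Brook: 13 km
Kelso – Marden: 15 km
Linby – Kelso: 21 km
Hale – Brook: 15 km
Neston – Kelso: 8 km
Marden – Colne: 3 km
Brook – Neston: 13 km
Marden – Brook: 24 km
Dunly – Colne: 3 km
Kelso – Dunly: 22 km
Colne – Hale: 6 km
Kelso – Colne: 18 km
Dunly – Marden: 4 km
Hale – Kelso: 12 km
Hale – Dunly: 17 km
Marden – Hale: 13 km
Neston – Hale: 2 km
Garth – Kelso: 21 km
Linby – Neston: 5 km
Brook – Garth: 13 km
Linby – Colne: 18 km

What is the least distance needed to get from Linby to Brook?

18 km

Candidate routes:
Linby - Hale - Brook: 6+15 = 21
Linby - Neston - Hale - Brook: 5+2+15 = 22
Linby - Hale - Neston - Brook: 6+2+13 = 21
Linby - Brook: 18 = 18
The minimum is 18 km via Linby - Brook.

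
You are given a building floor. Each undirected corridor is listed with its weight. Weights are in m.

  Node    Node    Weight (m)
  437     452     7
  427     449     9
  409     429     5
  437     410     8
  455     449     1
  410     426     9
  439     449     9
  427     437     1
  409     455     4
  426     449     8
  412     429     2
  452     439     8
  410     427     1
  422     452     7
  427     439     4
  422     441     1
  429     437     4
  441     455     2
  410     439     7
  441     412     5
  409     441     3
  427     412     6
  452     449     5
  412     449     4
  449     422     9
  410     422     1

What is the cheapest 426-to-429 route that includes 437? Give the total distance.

Shortest 426→437: 426–410–427–437 = 11
Best 437 to 429: 437–429 costing 4
Total via 437: 11 + 4 = 15 m.

15 m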